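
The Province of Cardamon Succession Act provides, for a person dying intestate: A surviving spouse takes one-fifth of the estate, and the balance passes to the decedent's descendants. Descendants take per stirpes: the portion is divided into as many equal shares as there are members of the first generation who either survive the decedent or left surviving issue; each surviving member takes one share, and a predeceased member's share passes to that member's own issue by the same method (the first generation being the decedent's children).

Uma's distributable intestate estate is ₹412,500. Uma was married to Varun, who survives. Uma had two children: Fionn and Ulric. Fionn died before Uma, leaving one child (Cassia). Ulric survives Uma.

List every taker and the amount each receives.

Varun: ₹82,500; Cassia: ₹165,000; Ulric: ₹165,000

Varun takes one-fifth of ₹412,500 = ₹82,500. The remaining ₹330,000 passes to the descendants.
The descendants' portion (₹330,000) is divided into 2 shares of ₹165,000: Ulric takes ₹165,000; Fionn's ₹165,000 share passes to Fionn's issue.
Fionn's share (₹165,000) passes entirely to Cassia.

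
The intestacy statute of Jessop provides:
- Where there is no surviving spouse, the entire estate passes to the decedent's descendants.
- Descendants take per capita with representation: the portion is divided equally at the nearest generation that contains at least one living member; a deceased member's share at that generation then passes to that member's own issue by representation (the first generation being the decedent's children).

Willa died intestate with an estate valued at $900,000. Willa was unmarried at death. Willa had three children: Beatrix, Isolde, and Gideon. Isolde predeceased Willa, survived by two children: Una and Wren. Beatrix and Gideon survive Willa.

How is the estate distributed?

Beatrix: $300,000; Una: $150,000; Wren: $150,000; Gideon: $300,000

The entire $900,000 passes to the descendants.
That amount ($900,000) is divided into 3 shares of $300,000: Beatrix and Gideon each take $300,000; Isolde's $300,000 share passes to Isolde's issue.
Isolde's share ($300,000) is divided into 2 shares of $150,000: Una and Wren each take $150,000.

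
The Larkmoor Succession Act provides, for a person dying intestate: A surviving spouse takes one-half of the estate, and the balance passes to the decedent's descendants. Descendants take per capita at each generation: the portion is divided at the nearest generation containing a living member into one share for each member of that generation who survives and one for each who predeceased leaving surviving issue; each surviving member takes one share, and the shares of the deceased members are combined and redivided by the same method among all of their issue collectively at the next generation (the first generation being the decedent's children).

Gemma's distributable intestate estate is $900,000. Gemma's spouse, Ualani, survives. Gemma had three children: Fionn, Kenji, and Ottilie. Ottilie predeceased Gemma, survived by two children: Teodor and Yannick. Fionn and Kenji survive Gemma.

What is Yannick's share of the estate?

Ualani takes one-half of $900,000 = $450,000. The remaining $450,000 passes to the descendants.
The descendants' portion ($450,000) is divided at the children's generation into 3 shares of $150,000. Fionn and Kenji each take $150,000. The remaining share for the deceased Ottilie ($150,000) is carried to the next generation.
That pool ($150,000) is divided at the grandchildren's generation equally among Teodor and Yannick: $75,000 each.

Yannick receives $75,000.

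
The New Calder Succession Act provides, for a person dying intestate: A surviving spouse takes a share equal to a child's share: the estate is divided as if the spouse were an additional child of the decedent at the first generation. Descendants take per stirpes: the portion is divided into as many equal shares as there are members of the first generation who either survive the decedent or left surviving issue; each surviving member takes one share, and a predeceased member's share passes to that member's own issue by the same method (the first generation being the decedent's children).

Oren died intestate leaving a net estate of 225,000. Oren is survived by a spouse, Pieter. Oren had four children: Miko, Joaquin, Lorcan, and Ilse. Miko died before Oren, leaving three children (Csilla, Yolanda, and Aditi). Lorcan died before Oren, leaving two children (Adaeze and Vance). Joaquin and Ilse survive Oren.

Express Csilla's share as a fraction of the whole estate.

Csilla receives 1/15 of the estate.

The spouse counts as an additional share at the children's level, so there are 5 primary shares of 45,000. Pieter takes one such share (45,000).
The children's combined portion (180,000) is divided into 4 shares of 45,000: Joaquin and Ilse each take 45,000; Miko's 45,000 share passes to Miko's issue; Lorcan's 45,000 share passes to Lorcan's issue.
Miko's share (45,000) is divided into 3 shares of 15,000: Csilla, Yolanda, and Aditi each take 15,000.
Lorcan's share (45,000) is divided into 2 shares of 22,500: Adaeze and Vance each take 22,500.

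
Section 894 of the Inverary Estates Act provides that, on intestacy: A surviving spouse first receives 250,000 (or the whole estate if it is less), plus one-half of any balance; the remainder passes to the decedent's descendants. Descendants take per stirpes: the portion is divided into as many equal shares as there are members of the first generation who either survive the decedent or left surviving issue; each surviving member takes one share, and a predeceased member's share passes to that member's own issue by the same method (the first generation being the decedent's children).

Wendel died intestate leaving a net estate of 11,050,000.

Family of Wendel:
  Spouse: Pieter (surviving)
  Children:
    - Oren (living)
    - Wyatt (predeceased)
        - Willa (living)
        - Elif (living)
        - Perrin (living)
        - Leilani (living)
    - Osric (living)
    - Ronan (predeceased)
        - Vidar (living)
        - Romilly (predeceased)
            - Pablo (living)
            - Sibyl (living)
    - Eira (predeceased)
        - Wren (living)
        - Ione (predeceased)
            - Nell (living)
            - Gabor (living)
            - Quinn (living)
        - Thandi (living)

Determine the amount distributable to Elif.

Pieter first takes 250,000, leaving a balance of 10,800,000. Pieter then takes one-half of the balance (5,400,000), for a total of 5,650,000. The remaining 5,400,000 passes to the descendants.
The descendants' portion (5,400,000) is divided into 5 shares of 1,080,000: Oren and Osric each take 1,080,000; Wyatt's 1,080,000 share passes to Wyatt's issue; Ronan's 1,080,000 share passes to Ronan's issue; Eira's 1,080,000 share passes to Eira's issue.
Wyatt's share (1,080,000) is divided into 4 shares of 270,000: Willa, Elif, Perrin, and Leilani each take 270,000.
Ronan's share (1,080,000) is divided into 2 shares of 540,000: Vidar takes 540,000; Romilly's 540,000 share passes to Romilly's issue.
Romilly's share (540,000) is divided into 2 shares of 270,000: Pablo and Sibyl each take 270,000.
Eira's share (1,080,000) is divided into 3 shares of 360,000: Wren and Thandi each take 360,000; Ione's 360,000 share passes to Ione's issue.
Ione's share (360,000) is divided into 3 shares of 120,000: Nell, Gabor, and Quinn each take 120,000.

Elif receives 270,000.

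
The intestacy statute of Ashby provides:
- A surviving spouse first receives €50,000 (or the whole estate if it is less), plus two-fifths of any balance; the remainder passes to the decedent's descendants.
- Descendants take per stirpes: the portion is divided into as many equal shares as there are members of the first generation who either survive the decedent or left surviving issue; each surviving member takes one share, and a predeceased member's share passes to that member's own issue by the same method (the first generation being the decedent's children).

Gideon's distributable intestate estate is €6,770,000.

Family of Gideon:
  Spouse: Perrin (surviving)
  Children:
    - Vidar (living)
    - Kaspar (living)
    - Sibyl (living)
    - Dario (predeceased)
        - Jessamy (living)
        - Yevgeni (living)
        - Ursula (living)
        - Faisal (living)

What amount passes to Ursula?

Perrin first takes €50,000, leaving a balance of €6,720,000. Perrin then takes two-fifths of the balance (€2,688,000), for a total of €2,738,000. The remaining €4,032,000 passes to the descendants.
The descendants' portion (€4,032,000) is divided into 4 shares of €1,008,000: Vidar, Kaspar, and Sibyl each take €1,008,000; Dario's €1,008,000 share passes to Dario's issue.
Dario's share (€1,008,000) is divided into 4 shares of €252,000: Jessamy, Yevgeni, Ursula, and Faisal each take €252,000.

Ursula receives €252,000.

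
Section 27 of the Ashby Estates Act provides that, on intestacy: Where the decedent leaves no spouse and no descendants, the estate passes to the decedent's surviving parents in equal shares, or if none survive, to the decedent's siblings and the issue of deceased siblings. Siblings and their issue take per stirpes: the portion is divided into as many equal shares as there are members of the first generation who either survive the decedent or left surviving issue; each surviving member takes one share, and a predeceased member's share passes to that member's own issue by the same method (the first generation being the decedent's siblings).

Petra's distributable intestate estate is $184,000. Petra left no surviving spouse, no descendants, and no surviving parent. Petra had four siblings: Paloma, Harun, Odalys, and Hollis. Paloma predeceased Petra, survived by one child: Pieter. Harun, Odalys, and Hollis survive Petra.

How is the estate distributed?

The entire $184,000 passes to the siblings and their issue.
That amount ($184,000) is divided into 4 shares of $46,000: Harun, Odalys, and Hollis each take $46,000; Paloma's $46,000 share passes to Paloma's issue.
Paloma's share ($46,000) passes entirely to Pieter.

Pieter: $46,000; Harun: $46,000; Odalys: $46,000; Hollis: $46,000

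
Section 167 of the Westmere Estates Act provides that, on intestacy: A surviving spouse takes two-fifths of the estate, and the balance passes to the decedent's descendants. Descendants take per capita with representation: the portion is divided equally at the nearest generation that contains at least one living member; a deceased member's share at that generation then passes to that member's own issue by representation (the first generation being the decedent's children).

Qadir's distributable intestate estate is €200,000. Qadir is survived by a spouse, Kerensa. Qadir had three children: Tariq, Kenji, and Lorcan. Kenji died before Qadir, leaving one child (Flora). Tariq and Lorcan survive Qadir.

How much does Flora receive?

Flora receives €40,000.

Kerensa takes two-fifths of €200,000 = €80,000. The remaining €120,000 passes to the descendants.
The descendants' portion (€120,000) is divided into 3 shares of €40,000: Tariq and Lorcan each take €40,000; Kenji's €40,000 share passes to Kenji's issue.
Kenji's share (€40,000) passes entirely to Flora.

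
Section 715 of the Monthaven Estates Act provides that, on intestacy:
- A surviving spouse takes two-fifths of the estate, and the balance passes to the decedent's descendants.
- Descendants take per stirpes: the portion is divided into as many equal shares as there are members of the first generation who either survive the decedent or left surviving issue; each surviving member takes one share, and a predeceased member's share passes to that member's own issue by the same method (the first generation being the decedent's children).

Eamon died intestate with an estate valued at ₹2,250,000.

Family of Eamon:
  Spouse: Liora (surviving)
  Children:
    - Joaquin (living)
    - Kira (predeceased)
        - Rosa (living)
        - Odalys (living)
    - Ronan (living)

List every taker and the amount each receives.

Liora: ₹900,000; Joaquin: ₹450,000; Rosa: ₹225,000; Odalys: ₹225,000; Ronan: ₹450,000

Liora takes two-fifths of ₹2,250,000 = ₹900,000. The remaining ₹1,350,000 passes to the descendants.
The descendants' portion (₹1,350,000) is divided into 3 shares of ₹450,000: Joaquin and Ronan each take ₹450,000; Kira's ₹450,000 share passes to Kira's issue.
Kira's share (₹450,000) is divided into 2 shares of ₹225,000: Rosa and Odalys each take ₹225,000.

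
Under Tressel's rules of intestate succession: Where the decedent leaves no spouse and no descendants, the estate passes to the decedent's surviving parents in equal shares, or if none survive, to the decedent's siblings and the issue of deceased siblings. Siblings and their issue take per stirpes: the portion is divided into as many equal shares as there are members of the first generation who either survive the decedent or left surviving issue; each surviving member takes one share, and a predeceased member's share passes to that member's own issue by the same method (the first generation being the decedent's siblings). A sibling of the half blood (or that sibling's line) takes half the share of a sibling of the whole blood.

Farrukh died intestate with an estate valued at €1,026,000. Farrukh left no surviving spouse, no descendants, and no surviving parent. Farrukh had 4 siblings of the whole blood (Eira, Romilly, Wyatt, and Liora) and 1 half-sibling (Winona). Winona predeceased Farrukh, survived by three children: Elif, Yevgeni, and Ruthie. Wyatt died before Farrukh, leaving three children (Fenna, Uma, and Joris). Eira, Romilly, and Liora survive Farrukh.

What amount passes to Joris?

Joris receives €76,000.

The entire €1,026,000 passes to the siblings and their issue.
Counting each half-blood sibling's line as half a unit, there are 9/2 units in €1,026,000, so one unit is €228,000. Whole-blood lines (Eira, Romilly, Wyatt, and Liora) take €228,000 each; half-blood lines (Winona) take €114,000 each.
Winona's share (€114,000) is divided into 3 shares of €38,000: Elif, Yevgeni, and Ruthie each take €38,000.
Wyatt's share (€228,000) is divided into 3 shares of €76,000: Fenna, Uma, and Joris each take €76,000.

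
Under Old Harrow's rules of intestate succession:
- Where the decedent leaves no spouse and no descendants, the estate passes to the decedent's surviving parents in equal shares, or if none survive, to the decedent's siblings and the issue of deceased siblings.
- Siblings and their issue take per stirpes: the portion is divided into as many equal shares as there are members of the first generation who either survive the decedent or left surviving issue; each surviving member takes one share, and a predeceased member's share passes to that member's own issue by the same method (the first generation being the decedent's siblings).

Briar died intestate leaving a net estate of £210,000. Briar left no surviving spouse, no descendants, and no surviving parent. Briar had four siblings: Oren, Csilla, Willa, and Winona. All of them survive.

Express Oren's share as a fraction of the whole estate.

Oren receives 1/4 of the estate.

The entire £210,000 passes to the siblings and their issue.
That amount (£210,000) is divided into 4 shares of £52,500: Oren, Csilla, Willa, and Winona each take £52,500.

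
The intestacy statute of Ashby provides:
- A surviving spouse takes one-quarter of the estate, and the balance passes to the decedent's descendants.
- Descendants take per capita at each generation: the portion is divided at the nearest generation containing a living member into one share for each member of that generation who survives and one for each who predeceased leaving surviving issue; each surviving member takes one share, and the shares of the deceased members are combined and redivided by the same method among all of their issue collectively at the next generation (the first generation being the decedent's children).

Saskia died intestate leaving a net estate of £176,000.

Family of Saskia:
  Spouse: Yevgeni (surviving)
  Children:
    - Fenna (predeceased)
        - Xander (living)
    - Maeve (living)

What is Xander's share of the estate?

Yevgeni takes one-quarter of £176,000 = £44,000. The remaining £132,000 passes to the descendants.
The descendants' portion (£132,000) is divided at the children's generation into 2 shares of £66,000. Maeve takes £66,000. The remaining share for the deceased Fenna (£66,000) is carried to the next generation.
That pool (£66,000) passes entirely to Xander, the sole taker at the grandchildren's generation.

Xander receives £66,000.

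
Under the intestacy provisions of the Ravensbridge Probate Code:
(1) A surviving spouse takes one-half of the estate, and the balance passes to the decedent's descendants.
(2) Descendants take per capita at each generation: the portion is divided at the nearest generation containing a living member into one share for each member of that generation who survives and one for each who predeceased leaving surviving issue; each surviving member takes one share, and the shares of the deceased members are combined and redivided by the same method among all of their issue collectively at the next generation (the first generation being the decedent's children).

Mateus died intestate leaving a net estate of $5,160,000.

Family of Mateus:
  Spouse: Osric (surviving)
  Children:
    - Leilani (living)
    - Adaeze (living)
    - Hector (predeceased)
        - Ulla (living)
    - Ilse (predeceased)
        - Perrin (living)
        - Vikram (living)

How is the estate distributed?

Osric takes one-half of $5,160,000 = $2,580,000. The remaining $2,580,000 passes to the descendants.
The descendants' portion ($2,580,000) is divided at the children's generation into 4 shares of $645,000. Leilani and Adaeze each take $645,000. The 2 shares of the deceased (Hector and Ilse) are combined into a pool of $1,290,000.
That pool ($1,290,000) is divided at the grandchildren's generation equally among Ulla, Perrin, and Vikram: $430,000 each.

Osric: $2,580,000; Leilani: $645,000; Adaeze: $645,000; Ulla: $430,000; Perrin: $430,000; Vikram: $430,000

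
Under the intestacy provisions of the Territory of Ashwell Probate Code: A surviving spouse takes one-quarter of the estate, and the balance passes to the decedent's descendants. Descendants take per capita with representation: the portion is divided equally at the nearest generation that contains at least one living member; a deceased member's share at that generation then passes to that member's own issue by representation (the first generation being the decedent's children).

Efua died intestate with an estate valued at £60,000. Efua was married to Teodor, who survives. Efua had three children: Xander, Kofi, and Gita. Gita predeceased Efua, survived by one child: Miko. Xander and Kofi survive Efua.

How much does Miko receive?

Teodor takes one-quarter of £60,000 = £15,000. The remaining £45,000 passes to the descendants.
The descendants' portion (£45,000) is divided into 3 shares of £15,000: Xander and Kofi each take £15,000; Gita's £15,000 share passes to Gita's issue.
Gita's share (£15,000) passes entirely to Miko.

Miko receives £15,000.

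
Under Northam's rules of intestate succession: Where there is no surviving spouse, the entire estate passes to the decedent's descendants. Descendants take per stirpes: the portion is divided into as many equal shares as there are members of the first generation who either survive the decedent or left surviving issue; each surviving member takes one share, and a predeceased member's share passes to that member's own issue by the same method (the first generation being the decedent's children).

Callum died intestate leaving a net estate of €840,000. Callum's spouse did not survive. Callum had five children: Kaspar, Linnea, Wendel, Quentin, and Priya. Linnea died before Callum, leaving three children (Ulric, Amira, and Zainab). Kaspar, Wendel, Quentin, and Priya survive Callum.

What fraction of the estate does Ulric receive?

Ulric receives 1/15 of the estate.

The entire €840,000 passes to the descendants.
That amount (€840,000) is divided into 5 shares of €168,000: Kaspar, Wendel, Quentin, and Priya each take €168,000; Linnea's €168,000 share passes to Linnea's issue.
Linnea's share (€168,000) is divided into 3 shares of €56,000: Ulric, Amira, and Zainab each take €56,000.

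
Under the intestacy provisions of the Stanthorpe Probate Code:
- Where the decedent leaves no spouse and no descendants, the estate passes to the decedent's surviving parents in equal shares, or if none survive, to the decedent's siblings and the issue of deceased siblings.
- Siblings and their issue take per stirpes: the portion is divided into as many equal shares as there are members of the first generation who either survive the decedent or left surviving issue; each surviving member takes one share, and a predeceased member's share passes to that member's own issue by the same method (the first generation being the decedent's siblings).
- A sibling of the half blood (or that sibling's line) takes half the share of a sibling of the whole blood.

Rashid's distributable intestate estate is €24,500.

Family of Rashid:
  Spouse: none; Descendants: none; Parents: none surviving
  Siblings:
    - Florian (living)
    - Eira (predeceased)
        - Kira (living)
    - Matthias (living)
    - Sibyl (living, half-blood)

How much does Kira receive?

The entire €24,500 passes to the siblings and their issue.
Counting each half-blood sibling's line as half a unit, there are 7/2 units in €24,500, so one unit is €7,000. Whole-blood lines (Florian, Eira, and Matthias) take €7,000 each; half-blood lines (Sibyl) take €3,500 each.
Eira's share (€7,000) passes entirely to Kira.

Kira receives €7,000.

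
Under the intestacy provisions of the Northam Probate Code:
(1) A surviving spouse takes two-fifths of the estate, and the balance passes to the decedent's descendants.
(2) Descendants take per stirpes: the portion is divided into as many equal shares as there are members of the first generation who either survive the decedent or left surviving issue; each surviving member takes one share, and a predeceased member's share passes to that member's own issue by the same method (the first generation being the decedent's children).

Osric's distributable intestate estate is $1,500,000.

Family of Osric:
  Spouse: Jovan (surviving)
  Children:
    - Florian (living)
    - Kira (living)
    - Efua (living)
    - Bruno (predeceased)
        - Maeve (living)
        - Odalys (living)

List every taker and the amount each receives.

Jovan takes two-fifths of $1,500,000 = $600,000. The remaining $900,000 passes to the descendants.
The descendants' portion ($900,000) is divided into 4 shares of $225,000: Florian, Kira, and Efua each take $225,000; Bruno's $225,000 share passes to Bruno's issue.
Bruno's share ($225,000) is divided into 2 shares of $112,500: Maeve and Odalys each take $112,500.

Jovan: $600,000; Florian: $225,000; Kira: $225,000; Efua: $225,000; Maeve: $112,500; Odalys: $112,500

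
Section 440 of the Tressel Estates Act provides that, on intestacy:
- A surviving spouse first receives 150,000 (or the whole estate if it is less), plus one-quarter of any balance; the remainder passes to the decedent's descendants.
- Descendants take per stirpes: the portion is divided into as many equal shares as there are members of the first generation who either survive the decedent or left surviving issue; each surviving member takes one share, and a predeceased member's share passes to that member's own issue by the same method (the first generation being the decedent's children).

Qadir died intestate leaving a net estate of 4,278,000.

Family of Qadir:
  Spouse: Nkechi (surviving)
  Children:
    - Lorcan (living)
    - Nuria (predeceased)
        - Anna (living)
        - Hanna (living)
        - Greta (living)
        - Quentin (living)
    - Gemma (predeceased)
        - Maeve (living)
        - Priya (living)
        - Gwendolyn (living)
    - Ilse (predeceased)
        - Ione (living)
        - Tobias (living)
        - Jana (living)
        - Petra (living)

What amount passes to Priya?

Priya receives 258,000.

Nkechi first takes 150,000, leaving a balance of 4,128,000. Nkechi then takes one-quarter of the balance (1,032,000), for a total of 1,182,000. The remaining 3,096,000 passes to the descendants.
The descendants' portion (3,096,000) is divided into 4 shares of 774,000: Lorcan takes 774,000; Nuria's 774,000 share passes to Nuria's issue; Gemma's 774,000 share passes to Gemma's issue; Ilse's 774,000 share passes to Ilse's issue.
Nuria's share (774,000) is divided into 4 shares of 193,500: Anna, Hanna, Greta, and Quentin each take 193,500.
Gemma's share (774,000) is divided into 3 shares of 258,000: Maeve, Priya, and Gwendolyn each take 258,000.
Ilse's share (774,000) is divided into 4 shares of 193,500: Ione, Tobias, Jana, and Petra each take 193,500.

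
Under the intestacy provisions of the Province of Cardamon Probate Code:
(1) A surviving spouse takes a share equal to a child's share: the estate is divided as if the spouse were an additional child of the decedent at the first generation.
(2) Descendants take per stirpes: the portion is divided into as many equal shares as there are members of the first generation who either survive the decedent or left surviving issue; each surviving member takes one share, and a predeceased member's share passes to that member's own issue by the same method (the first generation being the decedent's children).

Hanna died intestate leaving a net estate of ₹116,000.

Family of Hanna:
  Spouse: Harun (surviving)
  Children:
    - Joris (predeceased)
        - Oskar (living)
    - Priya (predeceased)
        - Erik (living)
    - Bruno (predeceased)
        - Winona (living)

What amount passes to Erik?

The spouse counts as an additional share at the children's level, so there are 4 primary shares of ₹29,000. Harun takes one such share (₹29,000).
The children's combined portion (₹87,000) is divided into 3 shares of ₹29,000: Joris's ₹29,000 share passes to Joris's issue; Priya's ₹29,000 share passes to Priya's issue; Bruno's ₹29,000 share passes to Bruno's issue.
Joris's share (₹29,000) passes entirely to Oskar.
Priya's share (₹29,000) passes entirely to Erik.
Bruno's share (₹29,000) passes entirely to Winona.

Erik receives ₹29,000.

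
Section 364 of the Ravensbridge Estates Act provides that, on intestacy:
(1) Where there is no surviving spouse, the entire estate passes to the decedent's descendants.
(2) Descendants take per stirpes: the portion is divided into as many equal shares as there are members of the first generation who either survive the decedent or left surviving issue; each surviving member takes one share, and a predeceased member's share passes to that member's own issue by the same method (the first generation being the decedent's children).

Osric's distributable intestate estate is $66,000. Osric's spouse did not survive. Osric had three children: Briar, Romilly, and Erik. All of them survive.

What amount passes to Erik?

Erik receives $22,000.

The entire $66,000 passes to the descendants.
That amount ($66,000) is divided into 3 shares of $22,000: Briar, Romilly, and Erik each take $22,000.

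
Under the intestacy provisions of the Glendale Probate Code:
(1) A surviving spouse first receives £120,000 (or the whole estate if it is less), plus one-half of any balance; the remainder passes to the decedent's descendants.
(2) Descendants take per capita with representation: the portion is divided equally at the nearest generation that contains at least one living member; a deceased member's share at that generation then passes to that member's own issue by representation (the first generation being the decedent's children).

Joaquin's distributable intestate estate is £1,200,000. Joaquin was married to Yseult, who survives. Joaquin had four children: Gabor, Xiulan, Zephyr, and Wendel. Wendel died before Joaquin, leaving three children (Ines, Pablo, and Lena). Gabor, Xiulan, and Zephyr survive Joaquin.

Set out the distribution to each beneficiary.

Yseult first takes £120,000, leaving a balance of £1,080,000. Yseult then takes one-half of the balance (£540,000), for a total of £660,000. The remaining £540,000 passes to the descendants.
The descendants' portion (£540,000) is divided into 4 shares of £135,000: Gabor, Xiulan, and Zephyr each take £135,000; Wendel's £135,000 share passes to Wendel's issue.
Wendel's share (£135,000) is divided into 3 shares of £45,000: Ines, Pablo, and Lena each take £45,000.

Yseult: £660,000; Gabor: £135,000; Xiulan: £135,000; Zephyr: £135,000; Ines: £45,000; Pablo: £45,000; Lena: £45,000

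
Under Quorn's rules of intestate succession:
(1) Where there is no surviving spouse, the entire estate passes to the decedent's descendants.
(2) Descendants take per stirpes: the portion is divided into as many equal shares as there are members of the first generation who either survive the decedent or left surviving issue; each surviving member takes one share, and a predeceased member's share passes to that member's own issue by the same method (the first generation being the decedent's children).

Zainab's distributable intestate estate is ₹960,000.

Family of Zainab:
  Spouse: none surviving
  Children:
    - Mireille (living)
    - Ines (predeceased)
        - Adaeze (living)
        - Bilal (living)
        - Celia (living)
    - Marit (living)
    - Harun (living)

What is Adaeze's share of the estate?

The entire ₹960,000 passes to the descendants.
That amount (₹960,000) is divided into 4 shares of ₹240,000: Mireille, Marit, and Harun each take ₹240,000; Ines's ₹240,000 share passes to Ines's issue.
Ines's share (₹240,000) is divided into 3 shares of ₹80,000: Adaeze, Bilal, and Celia each take ₹80,000.

Adaeze receives ₹80,000.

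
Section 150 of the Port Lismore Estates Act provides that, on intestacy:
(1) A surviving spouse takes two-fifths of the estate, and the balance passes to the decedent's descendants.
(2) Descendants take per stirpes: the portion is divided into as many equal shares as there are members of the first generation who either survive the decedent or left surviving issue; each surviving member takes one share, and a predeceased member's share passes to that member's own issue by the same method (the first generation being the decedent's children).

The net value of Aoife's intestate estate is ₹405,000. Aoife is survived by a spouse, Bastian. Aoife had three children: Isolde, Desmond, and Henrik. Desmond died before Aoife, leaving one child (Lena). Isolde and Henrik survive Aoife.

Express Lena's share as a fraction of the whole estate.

Bastian takes two-fifths of ₹405,000 = ₹162,000. The remaining ₹243,000 passes to the descendants.
The descendants' portion (₹243,000) is divided into 3 shares of ₹81,000: Isolde and Henrik each take ₹81,000; Desmond's ₹81,000 share passes to Desmond's issue.
Desmond's share (₹81,000) passes entirely to Lena.

Lena receives 1/5 of the estate.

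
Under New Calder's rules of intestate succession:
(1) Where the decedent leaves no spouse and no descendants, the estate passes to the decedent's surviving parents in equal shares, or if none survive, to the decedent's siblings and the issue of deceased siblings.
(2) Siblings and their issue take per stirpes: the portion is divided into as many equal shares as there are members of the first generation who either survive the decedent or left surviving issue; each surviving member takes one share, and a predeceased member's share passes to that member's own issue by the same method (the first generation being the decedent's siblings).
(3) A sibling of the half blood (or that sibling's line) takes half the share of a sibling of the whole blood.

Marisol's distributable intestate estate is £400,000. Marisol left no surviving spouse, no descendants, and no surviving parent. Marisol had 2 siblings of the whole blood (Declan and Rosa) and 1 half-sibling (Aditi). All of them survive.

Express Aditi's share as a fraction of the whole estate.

The entire £400,000 passes to the siblings and their issue.
Counting each half-blood sibling's line as half a unit, there are 5/2 units in £400,000, so one unit is £160,000. Whole-blood lines (Declan and Rosa) take £160,000 each; half-blood lines (Aditi) take £80,000 each.

Aditi receives 1/5 of the estate.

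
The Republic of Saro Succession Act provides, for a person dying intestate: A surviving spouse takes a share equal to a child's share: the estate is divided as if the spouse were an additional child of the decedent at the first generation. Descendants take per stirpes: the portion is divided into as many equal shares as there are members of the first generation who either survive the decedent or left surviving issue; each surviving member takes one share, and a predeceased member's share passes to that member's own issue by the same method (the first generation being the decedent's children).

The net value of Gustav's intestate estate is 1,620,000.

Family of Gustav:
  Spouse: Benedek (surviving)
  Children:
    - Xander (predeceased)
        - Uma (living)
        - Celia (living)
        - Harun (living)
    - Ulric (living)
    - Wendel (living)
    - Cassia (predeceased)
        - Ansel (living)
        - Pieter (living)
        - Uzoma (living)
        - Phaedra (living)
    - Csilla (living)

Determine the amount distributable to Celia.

The spouse counts as an additional share at the children's level, so there are 6 primary shares of 270,000. Benedek takes one such share (270,000).
The children's combined portion (1,350,000) is divided into 5 shares of 270,000: Ulric, Wendel, and Csilla each take 270,000; Xander's 270,000 share passes to Xander's issue; Cassia's 270,000 share passes to Cassia's issue.
Xander's share (270,000) is divided into 3 shares of 90,000: Uma, Celia, and Harun each take 90,000.
Cassia's share (270,000) is divided into 4 shares of 67,500: Ansel, Pieter, Uzoma, and Phaedra each take 67,500.

Celia receives 90,000.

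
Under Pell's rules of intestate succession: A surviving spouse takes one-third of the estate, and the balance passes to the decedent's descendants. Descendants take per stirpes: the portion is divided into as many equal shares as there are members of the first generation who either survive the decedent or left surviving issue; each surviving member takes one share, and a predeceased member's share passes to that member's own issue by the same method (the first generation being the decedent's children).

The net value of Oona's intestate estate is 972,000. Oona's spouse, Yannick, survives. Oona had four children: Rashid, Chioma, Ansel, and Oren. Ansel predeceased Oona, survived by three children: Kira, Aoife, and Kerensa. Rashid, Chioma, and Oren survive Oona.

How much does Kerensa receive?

Kerensa receives 54,000.

Yannick takes one-third of 972,000 = 324,000. The remaining 648,000 passes to the descendants.
The descendants' portion (648,000) is divided into 4 shares of 162,000: Rashid, Chioma, and Oren each take 162,000; Ansel's 162,000 share passes to Ansel's issue.
Ansel's share (162,000) is divided into 3 shares of 54,000: Kira, Aoife, and Kerensa each take 54,000.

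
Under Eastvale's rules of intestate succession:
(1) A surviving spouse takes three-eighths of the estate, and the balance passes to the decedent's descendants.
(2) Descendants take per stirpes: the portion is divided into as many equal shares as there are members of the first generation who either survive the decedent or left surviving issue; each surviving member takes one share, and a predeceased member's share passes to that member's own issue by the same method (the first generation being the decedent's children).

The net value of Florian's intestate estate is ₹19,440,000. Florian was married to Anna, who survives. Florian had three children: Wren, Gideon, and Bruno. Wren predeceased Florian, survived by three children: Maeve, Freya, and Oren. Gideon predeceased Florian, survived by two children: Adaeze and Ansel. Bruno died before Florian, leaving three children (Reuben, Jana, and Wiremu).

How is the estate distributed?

Anna takes three-eighths of ₹19,440,000 = ₹7,290,000. The remaining ₹12,150,000 passes to the descendants.
The descendants' portion (₹12,150,000) is divided into 3 shares of ₹4,050,000: Wren's ₹4,050,000 share passes to Wren's issue; Gideon's ₹4,050,000 share passes to Gideon's issue; Bruno's ₹4,050,000 share passes to Bruno's issue.
Wren's share (₹4,050,000) is divided into 3 shares of ₹1,350,000: Maeve, Freya, and Oren each take ₹1,350,000.
Gideon's share (₹4,050,000) is divided into 2 shares of ₹2,025,000: Adaeze and Ansel each take ₹2,025,000.
Bruno's share (₹4,050,000) is divided into 3 shares of ₹1,350,000: Reuben, Jana, and Wiremu each take ₹1,350,000.

Anna: ₹7,290,000; Maeve: ₹1,350,000; Freya: ₹1,350,000; Oren: ₹1,350,000; Adaeze: ₹2,025,000; Ansel: ₹2,025,000; Reuben: ₹1,350,000; Jana: ₹1,350,000; Wiremu: ₹1,350,000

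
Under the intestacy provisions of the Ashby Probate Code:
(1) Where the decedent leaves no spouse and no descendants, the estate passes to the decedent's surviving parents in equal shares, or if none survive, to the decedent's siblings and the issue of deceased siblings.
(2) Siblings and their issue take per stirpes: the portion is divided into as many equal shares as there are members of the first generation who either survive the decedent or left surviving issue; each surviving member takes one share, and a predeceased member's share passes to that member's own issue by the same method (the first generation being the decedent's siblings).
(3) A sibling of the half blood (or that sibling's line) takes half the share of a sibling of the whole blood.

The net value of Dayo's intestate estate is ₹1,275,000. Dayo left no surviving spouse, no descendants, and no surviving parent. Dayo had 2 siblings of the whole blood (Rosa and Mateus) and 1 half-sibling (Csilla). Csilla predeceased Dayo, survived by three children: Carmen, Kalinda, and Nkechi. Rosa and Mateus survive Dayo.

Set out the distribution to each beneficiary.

Rosa: ₹510,000; Carmen: ₹85,000; Kalinda: ₹85,000; Nkechi: ₹85,000; Mateus: ₹510,000

The entire ₹1,275,000 passes to the siblings and their issue.
Counting each half-blood sibling's line as half a unit, there are 5/2 units in ₹1,275,000, so one unit is ₹510,000. Whole-blood lines (Rosa and Mateus) take ₹510,000 each; half-blood lines (Csilla) take ₹255,000 each.
Csilla's share (₹255,000) is divided into 3 shares of ₹85,000: Carmen, Kalinda, and Nkechi each take ₹85,000.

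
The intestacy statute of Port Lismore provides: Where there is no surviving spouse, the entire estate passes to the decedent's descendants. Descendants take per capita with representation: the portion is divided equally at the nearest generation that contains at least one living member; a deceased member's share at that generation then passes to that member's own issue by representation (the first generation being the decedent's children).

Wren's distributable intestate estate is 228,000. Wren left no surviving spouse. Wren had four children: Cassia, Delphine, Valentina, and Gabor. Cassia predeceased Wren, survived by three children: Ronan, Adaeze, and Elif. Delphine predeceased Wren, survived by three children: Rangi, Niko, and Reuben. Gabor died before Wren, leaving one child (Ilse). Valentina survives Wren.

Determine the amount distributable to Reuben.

Reuben receives 19,000.

The entire 228,000 passes to the descendants.
That amount (228,000) is divided into 4 shares of 57,000: Valentina takes 57,000; Cassia's 57,000 share passes to Cassia's issue; Delphine's 57,000 share passes to Delphine's issue; Gabor's 57,000 share passes to Gabor's issue.
Cassia's share (57,000) is divided into 3 shares of 19,000: Ronan, Adaeze, and Elif each take 19,000.
Delphine's share (57,000) is divided into 3 shares of 19,000: Rangi, Niko, and Reuben each take 19,000.
Gabor's share (57,000) passes entirely to Ilse.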